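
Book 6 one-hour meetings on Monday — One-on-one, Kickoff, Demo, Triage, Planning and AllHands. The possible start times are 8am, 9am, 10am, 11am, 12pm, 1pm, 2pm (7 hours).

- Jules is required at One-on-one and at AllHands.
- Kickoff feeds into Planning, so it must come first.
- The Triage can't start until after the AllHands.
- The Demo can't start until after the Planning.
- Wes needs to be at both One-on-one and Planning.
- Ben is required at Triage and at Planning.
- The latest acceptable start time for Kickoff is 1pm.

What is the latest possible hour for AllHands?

Downstream work caps AllHands at 1pm.
AllHands at 1pm is achievable: AllHands -> 1pm, One-on-one -> 8am, Demo -> 10am, Triage -> 2pm, Kickoff -> 8am, Planning -> 9am.

1pm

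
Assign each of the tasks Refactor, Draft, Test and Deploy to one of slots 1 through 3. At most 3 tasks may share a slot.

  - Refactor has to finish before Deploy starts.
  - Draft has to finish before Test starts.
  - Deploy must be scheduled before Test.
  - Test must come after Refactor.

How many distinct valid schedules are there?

2

Enumerating: Test -> 3, Draft -> 1, Refactor -> 1, Deploy -> 2 | Test=3; Draft=2; Deploy=2; Refactor=1.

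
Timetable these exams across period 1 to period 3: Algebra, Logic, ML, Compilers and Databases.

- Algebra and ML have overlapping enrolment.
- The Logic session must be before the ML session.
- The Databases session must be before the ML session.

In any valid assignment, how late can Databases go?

Downstream work caps Databases at period 2.
Databases at period 2 is achievable: ML=period 3; Databases=period 2; Compilers=period 1; Algebra=period 1; Logic=period 1.

period 2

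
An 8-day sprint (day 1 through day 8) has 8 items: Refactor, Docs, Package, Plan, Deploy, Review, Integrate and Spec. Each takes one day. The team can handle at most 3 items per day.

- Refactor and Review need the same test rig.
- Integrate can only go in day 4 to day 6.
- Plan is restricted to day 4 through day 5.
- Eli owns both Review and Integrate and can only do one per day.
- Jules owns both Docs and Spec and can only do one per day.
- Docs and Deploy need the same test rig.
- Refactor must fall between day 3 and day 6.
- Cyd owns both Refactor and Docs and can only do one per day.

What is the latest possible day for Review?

day 8

Review at day 8 is achievable: Spec in day 2; Review in day 8; Integrate in day 4; Package in day 1; Deploy in day 2; Docs in day 1; Plan in day 4; Refactor in day 3.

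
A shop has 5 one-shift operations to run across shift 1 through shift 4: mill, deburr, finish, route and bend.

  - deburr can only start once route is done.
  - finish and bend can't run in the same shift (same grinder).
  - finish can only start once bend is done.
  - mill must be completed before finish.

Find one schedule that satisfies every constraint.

deburr -> shift 2; finish -> shift 2; bend -> shift 1; route -> shift 1; mill -> shift 1

Checking: mill(shift 1) before finish(shift 2); route(shift 1) before deburr(shift 2); bend(shift 1) before finish(shift 2); finish(shift 2) != bend(shift 1).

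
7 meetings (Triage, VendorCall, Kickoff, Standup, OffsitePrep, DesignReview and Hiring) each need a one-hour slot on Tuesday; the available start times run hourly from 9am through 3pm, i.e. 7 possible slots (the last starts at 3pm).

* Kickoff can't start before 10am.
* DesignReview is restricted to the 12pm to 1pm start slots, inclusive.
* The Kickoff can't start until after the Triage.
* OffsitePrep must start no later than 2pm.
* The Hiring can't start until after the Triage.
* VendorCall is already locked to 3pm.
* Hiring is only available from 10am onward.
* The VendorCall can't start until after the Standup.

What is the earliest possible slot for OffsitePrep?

OffsitePrep's own window allows nothing later than 2pm.
OffsitePrep at 9am is achievable: VendorCall=3pm; DesignReview=12pm; Hiring=10am; Standup=9am; Triage=9am; OffsitePrep=9am; Kickoff=10am.

9am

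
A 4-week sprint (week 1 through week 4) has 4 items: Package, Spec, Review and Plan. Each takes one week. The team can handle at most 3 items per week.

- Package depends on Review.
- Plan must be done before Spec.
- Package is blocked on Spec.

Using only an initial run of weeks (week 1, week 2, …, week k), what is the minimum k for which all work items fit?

3 weeks

The precedence chain requires at least 3 distinct weeks.
With at most 3 per week and 4 work items, at least 2 weeks are needed.
3 works (last occupied week: week 3): for example Spec=week 2, Package=week 3, Plan=week 1, Review=week 1.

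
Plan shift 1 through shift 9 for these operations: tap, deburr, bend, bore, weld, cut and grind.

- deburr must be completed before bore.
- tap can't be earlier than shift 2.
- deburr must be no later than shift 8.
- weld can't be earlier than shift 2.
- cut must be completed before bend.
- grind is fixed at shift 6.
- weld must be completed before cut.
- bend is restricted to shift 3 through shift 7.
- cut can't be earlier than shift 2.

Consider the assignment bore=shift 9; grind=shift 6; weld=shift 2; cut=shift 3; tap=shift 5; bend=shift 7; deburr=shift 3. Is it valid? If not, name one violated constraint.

Valid

cut must be completed before bend — holds.
grind is fixed at shift 6 — holds.
deburr must be completed before bore — holds.
weld must be completed before cut — holds.
cut can't be earlier than shift 2 — holds.
weld can't be earlier than shift 2 — holds.
deburr must be no later than shift 8 — holds.
bend is restricted to shift 3 through shift 7 — holds.
tap can't be earlier than shift 2 — holds.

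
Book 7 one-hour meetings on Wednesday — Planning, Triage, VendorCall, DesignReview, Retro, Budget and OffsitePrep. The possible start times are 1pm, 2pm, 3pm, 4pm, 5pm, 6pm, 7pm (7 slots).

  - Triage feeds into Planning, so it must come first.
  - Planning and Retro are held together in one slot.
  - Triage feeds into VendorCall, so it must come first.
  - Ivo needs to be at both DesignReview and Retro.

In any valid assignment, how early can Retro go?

2pm

Retro must be in the same slot as Planning, which can't be before 2pm, so Retro is at least 2pm.
Retro at 2pm is achievable: OffsitePrep -> 1pm, Budget -> 1pm, Retro -> 2pm, VendorCall -> 2pm, DesignReview -> 1pm, Planning -> 2pm, Triage -> 1pm.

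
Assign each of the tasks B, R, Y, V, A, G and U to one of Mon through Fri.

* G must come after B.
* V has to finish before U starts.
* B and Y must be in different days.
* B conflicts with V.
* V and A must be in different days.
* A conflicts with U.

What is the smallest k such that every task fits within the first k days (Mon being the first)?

The precedence chain requires at least 2 distinct days.
Could 2 days be enough, i.e. nothing placed later than Tue? No: U must come after V (at Mon or later) → {Tue}; V must come before U (at Tue or earlier) → {Mon}; A can't share with V (Mon) → {Tue}; U can't share with A (Tue) → nothing is left.
So 2 days is not enough.
3 works (last occupied day: Wed): for example G -> Tue, B -> Mon, V -> Tue, Y -> Tue, U -> Wed, A -> Mon, R -> Mon.

3 days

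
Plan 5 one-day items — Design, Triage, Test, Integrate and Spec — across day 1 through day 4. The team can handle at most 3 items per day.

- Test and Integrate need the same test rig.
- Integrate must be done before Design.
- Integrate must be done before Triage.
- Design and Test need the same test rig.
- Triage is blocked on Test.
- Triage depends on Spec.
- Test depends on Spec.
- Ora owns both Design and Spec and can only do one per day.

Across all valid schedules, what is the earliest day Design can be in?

day 2

Precedence pushes Design to at least day 2.
Design at day 2 is achievable: Spec -> day 1, Triage -> day 4, Design -> day 2, Test -> day 3, Integrate -> day 1.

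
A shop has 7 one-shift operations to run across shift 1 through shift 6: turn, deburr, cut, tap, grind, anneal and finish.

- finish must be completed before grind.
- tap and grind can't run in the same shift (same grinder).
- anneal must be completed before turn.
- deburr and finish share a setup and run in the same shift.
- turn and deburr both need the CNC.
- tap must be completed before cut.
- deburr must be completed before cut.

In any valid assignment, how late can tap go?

Downstream work caps tap at shift 5.
tap at shift 5 is achievable: finish=shift 1; cut=shift 6; turn=shift 2; anneal=shift 1; deburr=shift 1; tap=shift 5; grind=shift 2.

shift 5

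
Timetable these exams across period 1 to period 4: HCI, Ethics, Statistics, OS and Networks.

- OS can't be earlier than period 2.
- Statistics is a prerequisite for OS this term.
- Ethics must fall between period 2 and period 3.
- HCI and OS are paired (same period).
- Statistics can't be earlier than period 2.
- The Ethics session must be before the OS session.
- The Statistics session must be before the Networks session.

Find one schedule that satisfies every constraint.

Networks -> period 3, Statistics -> period 2, HCI -> period 3, OS -> period 3, Ethics -> period 2

Checking: Statistics(period 2) before OS(period 3); Statistics(period 2) before Networks(period 3); Ethics(period 2) before OS(period 3); HCI = OS = period 3; Ethics=period 2 in [period 2,period 3]; OS=period 3 in [period 2,period 4]; Statistics=period 2 in [period 2,period 4].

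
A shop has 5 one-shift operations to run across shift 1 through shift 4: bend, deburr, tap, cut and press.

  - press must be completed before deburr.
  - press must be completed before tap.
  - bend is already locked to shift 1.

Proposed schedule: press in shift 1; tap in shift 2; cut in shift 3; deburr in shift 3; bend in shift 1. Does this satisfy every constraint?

Yes

press must be completed before tap — holds.
bend is already locked to shift 1 — holds.
press must be completed before deburr — holds.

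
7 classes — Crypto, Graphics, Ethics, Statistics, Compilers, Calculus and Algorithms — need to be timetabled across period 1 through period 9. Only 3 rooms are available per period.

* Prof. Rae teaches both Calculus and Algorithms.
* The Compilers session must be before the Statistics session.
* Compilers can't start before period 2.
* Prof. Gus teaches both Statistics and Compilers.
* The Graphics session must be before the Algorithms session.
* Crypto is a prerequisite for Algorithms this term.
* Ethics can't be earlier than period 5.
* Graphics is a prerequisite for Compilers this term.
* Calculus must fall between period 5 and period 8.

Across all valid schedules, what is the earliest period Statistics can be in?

Precedence pushes Statistics to at least period 3.
Statistics at period 3 is achievable: Statistics in period 3; Ethics in period 5; Graphics in period 1; Compilers in period 2; Crypto in period 1; Calculus in period 5; Algorithms in period 2.

period 3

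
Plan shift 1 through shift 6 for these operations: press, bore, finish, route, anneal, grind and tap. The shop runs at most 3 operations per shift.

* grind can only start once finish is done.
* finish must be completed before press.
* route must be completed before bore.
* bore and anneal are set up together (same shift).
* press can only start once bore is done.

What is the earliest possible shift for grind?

Precedence pushes grind to at least shift 2.
grind at shift 2 is achievable: anneal -> shift 2; press -> shift 3; bore -> shift 2; tap -> shift 1; finish -> shift 1; route -> shift 1; grind -> shift 2.

shift 2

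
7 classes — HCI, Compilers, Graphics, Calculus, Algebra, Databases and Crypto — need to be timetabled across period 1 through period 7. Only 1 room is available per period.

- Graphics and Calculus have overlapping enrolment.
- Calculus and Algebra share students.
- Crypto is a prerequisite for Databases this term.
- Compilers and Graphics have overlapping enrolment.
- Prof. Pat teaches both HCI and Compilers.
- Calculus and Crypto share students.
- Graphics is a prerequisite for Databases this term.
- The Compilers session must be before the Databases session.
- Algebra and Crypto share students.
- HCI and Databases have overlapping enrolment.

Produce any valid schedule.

Algebra=period 7; Crypto=period 3; Compilers=period 1; HCI=period 5; Databases=period 4; Calculus=period 6; Graphics=period 2

Checking: Crypto(period 3) before Databases(period 4); Compilers(period 1) before Databases(period 4); Graphics(period 2) before Databases(period 4); HCI(period 5) != Compilers(period 1); Calculus(period 6) != Crypto(period 3); Compilers(period 1) != Graphics(period 2); Calculus(period 6) != Algebra(period 7); Graphics(period 2) != Calculus(period 6); HCI(period 5) != Databases(period 4); Algebra(period 7) != Crypto(period 3); max 1 per period (cap 1).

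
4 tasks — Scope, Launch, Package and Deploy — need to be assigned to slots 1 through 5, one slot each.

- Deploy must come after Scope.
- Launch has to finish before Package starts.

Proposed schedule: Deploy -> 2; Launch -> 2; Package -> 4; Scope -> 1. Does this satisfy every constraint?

Launch has to finish before Package starts — holds.
Deploy must come after Scope — holds.

Yes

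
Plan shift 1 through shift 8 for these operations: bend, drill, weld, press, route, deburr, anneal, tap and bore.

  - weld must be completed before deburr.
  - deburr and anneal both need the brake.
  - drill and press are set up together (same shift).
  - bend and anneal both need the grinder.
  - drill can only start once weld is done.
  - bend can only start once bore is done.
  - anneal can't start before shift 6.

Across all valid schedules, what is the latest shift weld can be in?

shift 7

Downstream work caps weld at shift 7.
weld at shift 7 is achievable: anneal=shift 6, tap=shift 1, deburr=shift 8, bore=shift 1, route=shift 1, press=shift 8, bend=shift 2, weld=shift 7, drill=shift 8.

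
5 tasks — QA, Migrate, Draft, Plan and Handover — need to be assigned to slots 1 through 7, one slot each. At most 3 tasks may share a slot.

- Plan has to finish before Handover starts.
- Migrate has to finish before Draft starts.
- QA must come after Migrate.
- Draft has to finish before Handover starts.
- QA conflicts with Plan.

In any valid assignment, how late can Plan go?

Downstream work caps Plan at 6.
Plan at 6 is achievable: Migrate -> 1; Handover -> 7; Plan -> 6; Draft -> 2; QA -> 2.

6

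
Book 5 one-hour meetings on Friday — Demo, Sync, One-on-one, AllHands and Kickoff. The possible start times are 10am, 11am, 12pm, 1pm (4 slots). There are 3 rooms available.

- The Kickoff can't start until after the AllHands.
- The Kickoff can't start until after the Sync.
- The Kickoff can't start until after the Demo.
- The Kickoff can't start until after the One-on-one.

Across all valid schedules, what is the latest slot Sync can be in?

Downstream work caps Sync at 12pm.
Sync at 12pm is achievable: Kickoff=1pm, AllHands=10am, Demo=10am, Sync=12pm, One-on-one=10am.

12pm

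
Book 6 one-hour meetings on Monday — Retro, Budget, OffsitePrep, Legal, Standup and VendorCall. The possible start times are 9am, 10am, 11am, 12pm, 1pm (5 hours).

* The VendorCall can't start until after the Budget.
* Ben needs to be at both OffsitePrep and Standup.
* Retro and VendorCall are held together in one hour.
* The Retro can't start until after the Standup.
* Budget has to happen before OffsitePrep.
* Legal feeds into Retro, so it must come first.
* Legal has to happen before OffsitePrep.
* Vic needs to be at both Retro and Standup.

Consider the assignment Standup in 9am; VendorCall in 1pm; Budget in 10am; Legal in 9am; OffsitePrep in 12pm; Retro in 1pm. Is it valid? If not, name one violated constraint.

The VendorCall can't start until after the Budget — holds.
Budget has to happen before OffsitePrep — holds.
Ben needs to be at both OffsitePrep and Standup — holds.
The Retro can't start until after the Standup — holds.
Vic needs to be at both Retro and Standup — holds.
Retro and VendorCall are held together in one hour — holds.
Legal feeds into Retro, so it must come first — holds.
Legal has to happen before OffsitePrep — holds.

Yes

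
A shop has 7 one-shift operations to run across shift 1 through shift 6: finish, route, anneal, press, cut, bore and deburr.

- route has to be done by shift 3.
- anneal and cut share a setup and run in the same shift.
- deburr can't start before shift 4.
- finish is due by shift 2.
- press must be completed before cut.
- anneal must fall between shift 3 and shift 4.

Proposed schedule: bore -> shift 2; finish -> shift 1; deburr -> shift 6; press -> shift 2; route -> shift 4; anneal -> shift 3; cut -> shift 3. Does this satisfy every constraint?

route has to be done by shift 3 — violated.
press must be completed before cut — holds.
anneal and cut share a setup and run in the same shift — holds.
anneal must fall between shift 3 and shift 4 — holds.
finish is due by shift 2 — holds.
deburr can't start before shift 4 — holds.

No — it violates: route has to be done by shift 3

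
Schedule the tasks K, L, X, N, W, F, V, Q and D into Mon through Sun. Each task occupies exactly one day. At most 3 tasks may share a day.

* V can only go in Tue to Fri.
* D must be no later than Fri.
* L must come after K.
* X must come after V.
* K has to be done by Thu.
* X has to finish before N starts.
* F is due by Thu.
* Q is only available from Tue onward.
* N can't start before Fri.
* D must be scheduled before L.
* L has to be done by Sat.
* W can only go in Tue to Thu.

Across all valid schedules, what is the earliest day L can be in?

Tue

Precedence pushes L to at least Tue; L's own window allows nothing later than Sat.
L at Tue is achievable: W in Tue; Q in Wed; D in Mon; V in Tue; F in Mon; X in Wed; L in Tue; N in Fri; K in Mon.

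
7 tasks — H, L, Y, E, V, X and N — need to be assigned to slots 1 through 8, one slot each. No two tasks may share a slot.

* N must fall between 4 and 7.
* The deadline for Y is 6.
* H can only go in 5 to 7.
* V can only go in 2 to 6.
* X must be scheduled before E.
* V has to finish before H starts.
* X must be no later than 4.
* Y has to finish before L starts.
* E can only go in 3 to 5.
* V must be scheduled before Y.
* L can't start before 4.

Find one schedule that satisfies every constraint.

L in 7; Y in 6; E in 3; N in 4; X in 1; V in 2; H in 5

Checking: X(1) before E(3); V(2) before H(5); Y(6) before L(7); V(2) before Y(6); Y=6 in [1,6]; L=7 in [4,8]; E=3 in [3,5]; X=1 in [1,4]; N=4 in [4,7]; V=2 in [2,6]; H=5 in [5,7]; max 1 per slot (cap 1).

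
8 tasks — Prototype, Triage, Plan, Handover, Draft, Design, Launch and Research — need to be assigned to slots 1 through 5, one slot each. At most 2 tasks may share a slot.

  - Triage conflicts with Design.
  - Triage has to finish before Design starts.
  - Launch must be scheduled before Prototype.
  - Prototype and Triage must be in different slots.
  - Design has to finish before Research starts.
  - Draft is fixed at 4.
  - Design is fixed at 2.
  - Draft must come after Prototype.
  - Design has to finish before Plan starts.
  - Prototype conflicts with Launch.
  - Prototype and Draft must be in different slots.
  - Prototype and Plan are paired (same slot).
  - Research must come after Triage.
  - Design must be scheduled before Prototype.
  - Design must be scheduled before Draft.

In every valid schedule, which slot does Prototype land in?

Design is fixed at 2 and must come before Prototype, so Prototype is at least 3.
Draft is fixed at 4 and must come after Prototype, so Prototype is at most 3.
So Prototype must be 3.

3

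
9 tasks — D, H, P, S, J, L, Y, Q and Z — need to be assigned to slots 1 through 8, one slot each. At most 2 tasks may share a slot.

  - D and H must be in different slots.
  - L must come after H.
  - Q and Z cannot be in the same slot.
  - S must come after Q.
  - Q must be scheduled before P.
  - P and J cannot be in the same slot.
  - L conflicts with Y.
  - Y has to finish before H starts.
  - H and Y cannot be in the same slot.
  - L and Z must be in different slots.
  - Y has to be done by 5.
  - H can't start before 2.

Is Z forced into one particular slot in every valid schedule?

Z can be 1 (e.g. Y in 1, S in 3, Q in 2, D in 4, Z in 1, L in 4, H in 2, P in 3, J in 5) or 2 (e.g. S in 3; Z in 2; Y in 1; J in 5; D in 4; H in 2; P in 3; L in 4; Q in 1).

No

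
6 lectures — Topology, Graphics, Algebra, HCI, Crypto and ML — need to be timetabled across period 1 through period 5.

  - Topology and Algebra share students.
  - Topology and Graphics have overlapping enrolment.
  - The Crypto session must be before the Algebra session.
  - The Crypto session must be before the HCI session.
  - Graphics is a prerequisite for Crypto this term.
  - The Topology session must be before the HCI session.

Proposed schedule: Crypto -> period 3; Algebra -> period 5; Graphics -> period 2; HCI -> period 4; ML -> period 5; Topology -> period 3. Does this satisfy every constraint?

The Topology session must be before the HCI session — holds.
Graphics is a prerequisite for Crypto this term — holds.
The Crypto session must be before the HCI session — holds.
Topology and Graphics have overlapping enrolment — holds.
The Crypto session must be before the Algebra session — holds.
Topology and Algebra share students — holds.

Yes, all constraints hold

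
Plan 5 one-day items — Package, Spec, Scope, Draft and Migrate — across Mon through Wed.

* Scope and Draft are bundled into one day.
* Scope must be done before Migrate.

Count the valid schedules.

Splitting on Package: it can be Mon (9), Tue (9), Wed (9). Listing each branch's schedules as (Spec, Scope, Draft, Migrate):
Package=Mon: (Mon,Mon,Mon,Tue) (Mon,Mon,Mon,Wed) (Mon,Tue,Tue,Wed) (Tue,Mon,Mon,Tue) (Tue,Mon,Mon,Wed) (Tue,Tue,Tue,Wed) (Wed,Mon,Mon,Tue) (Wed,Mon,Mon,Wed) (Wed,Tue,Tue,Wed) — 9.
Package=Tue: (Mon,Mon,Mon,Tue) (Mon,Mon,Mon,Wed) (Mon,Tue,Tue,Wed) (Tue,Mon,Mon,Tue) (Tue,Mon,Mon,Wed) (Tue,Tue,Tue,Wed) (Wed,Mon,Mon,Tue) (Wed,Mon,Mon,Wed) (Wed,Tue,Tue,Wed) — 9.
Package=Wed: (Mon,Mon,Mon,Tue) (Mon,Mon,Mon,Wed) (Mon,Tue,Tue,Wed) (Tue,Mon,Mon,Tue) (Tue,Mon,Mon,Wed) (Tue,Tue,Tue,Wed) (Wed,Mon,Mon,Tue) (Wed,Mon,Mon,Wed) (Wed,Tue,Tue,Wed) — 9.
Summing: 9 + 9 + 9 = 27.

27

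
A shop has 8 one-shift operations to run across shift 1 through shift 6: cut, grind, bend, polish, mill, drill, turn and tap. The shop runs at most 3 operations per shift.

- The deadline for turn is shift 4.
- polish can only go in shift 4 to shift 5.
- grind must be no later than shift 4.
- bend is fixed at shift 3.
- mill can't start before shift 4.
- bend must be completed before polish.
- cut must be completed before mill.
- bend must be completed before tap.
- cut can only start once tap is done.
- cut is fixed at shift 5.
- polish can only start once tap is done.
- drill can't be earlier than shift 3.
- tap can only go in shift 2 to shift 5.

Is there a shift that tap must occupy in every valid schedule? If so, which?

shift 4

bend is fixed at shift 3 and must come before tap, so tap is at least shift 4.
cut is fixed at shift 5 and must come after tap, so tap is at most shift 4.
So tap must be shift 4.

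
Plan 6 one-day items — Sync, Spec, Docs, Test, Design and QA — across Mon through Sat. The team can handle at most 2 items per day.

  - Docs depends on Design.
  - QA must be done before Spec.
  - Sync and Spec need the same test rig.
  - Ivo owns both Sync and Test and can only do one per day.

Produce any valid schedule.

Spec in Tue; Test in Thu; QA in Mon; Docs in Tue; Design in Mon; Sync in Wed

Checking: Design(Mon) before Docs(Tue); QA(Mon) before Spec(Tue); Sync(Wed) != Spec(Tue); Sync(Wed) != Test(Thu); max 2 per day (cap 2).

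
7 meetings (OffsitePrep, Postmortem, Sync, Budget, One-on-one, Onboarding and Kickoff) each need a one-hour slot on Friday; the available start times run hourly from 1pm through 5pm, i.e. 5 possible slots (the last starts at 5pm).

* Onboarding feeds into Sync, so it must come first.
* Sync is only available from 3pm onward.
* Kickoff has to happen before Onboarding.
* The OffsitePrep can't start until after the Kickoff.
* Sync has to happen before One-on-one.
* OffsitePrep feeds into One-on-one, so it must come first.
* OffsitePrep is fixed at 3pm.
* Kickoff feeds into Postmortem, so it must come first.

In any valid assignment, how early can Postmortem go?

2pm

Precedence pushes Postmortem to at least 2pm.
Postmortem at 2pm is achievable: Kickoff=1pm, OffsitePrep=3pm, Sync=3pm, Postmortem=2pm, One-on-one=4pm, Budget=1pm, Onboarding=2pm.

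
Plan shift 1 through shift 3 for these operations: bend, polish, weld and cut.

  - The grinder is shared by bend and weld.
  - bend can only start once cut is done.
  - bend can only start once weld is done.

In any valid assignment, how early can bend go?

Precedence pushes bend to at least shift 2.
bend at shift 2 is achievable: polish in shift 1; bend in shift 2; weld in shift 1; cut in shift 1.

shift 2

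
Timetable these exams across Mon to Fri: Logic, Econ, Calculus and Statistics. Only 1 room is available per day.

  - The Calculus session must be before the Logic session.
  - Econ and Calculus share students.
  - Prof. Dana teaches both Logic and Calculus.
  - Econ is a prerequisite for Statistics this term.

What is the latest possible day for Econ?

Downstream work caps Econ at Thu.
Econ at Thu is achievable: Econ=Thu; Statistics=Fri; Logic=Tue; Calculus=Mon.

Thu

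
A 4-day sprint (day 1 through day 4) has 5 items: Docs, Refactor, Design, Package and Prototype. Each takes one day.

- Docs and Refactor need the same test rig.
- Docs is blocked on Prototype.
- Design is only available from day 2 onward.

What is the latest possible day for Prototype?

day 3

Downstream work caps Prototype at day 3.
Prototype at day 3 is achievable: Refactor=day 1; Prototype=day 3; Docs=day 4; Design=day 2; Package=day 1.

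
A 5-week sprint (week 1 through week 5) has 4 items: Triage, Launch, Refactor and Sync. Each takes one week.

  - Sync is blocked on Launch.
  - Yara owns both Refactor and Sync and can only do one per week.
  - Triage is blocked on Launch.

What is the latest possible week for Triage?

Precedence pushes Triage to at least week 2.
Triage at week 5 is achievable: Launch in week 1, Sync in week 2, Triage in week 5, Refactor in week 1.

week 5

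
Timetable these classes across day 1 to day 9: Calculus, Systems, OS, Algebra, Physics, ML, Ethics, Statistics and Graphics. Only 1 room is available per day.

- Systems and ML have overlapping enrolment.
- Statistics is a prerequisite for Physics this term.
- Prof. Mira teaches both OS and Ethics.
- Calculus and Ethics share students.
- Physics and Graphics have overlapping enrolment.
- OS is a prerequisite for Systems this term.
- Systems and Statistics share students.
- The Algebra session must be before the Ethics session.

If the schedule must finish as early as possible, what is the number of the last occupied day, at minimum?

day 9

The precedence chain requires at least 2 distinct days.
With at most 1 per day and 9 classes, at least 9 days are needed.
9 works (last occupied day: day 9): for example Physics -> day 5; Algebra -> day 3; Statistics -> day 4; Systems -> day 2; Ethics -> day 6; OS -> day 1; Calculus -> day 7; Graphics -> day 9; ML -> day 8.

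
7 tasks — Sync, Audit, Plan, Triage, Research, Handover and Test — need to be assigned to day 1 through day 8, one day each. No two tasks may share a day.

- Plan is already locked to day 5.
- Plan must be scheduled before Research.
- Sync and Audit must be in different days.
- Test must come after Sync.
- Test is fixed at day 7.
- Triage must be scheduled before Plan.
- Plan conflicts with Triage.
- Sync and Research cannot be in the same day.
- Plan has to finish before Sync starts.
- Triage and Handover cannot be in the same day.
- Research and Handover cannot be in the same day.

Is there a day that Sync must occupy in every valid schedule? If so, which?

day 6

Plan is fixed at day 5 and must come before Sync, so Sync is at least day 6.
Test is fixed at day 7 and must come after Sync, so Sync is at most day 6.
So Sync must be day 6.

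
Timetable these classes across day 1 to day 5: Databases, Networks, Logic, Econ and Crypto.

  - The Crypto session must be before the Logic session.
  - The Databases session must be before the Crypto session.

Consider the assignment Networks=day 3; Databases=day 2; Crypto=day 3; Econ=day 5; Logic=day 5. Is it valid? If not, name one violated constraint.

The Crypto session must be before the Logic session — holds.
The Databases session must be before the Crypto session — holds.

Yes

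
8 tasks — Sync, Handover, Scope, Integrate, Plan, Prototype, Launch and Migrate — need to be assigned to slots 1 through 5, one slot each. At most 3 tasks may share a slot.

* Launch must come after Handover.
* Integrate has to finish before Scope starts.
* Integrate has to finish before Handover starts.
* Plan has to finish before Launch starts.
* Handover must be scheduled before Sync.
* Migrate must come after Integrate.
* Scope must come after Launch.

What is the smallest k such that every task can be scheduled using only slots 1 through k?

The precedence chain requires at least 4 distinct slots.
With at most 3 per slot and 8 tasks, at least 3 slots are needed.
4 works (last occupied slot: 4): for example Sync in 3; Launch in 3; Scope in 4; Plan in 1; Prototype in 1; Migrate in 2; Handover in 2; Integrate in 1.

4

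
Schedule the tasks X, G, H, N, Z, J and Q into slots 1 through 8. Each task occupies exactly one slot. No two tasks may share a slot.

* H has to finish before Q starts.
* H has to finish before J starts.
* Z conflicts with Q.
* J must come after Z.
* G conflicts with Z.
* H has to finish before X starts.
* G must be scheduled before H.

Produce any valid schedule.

N in 7; H in 2; Z in 3; Q in 6; J in 4; G in 1; X in 5

Checking: Z(3) before J(4); H(2) before Q(6); H(2) before X(5); H(2) before J(4); G(1) before H(2); Z(3) != Q(6); G(1) != Z(3); max 1 per slot (cap 1).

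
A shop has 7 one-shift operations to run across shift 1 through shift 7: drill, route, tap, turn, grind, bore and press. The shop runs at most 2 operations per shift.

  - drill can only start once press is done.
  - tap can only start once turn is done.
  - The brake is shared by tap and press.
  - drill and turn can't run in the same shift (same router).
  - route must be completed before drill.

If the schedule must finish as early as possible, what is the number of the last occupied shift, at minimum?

4

The precedence chain requires at least 2 distinct shifts.
With at most 2 per shift and 7 operations, at least 4 shifts are needed.
4 works (last occupied shift: shift 4): for example turn -> shift 3; drill -> shift 2; grind -> shift 2; press -> shift 1; route -> shift 1; tap -> shift 4; bore -> shift 3.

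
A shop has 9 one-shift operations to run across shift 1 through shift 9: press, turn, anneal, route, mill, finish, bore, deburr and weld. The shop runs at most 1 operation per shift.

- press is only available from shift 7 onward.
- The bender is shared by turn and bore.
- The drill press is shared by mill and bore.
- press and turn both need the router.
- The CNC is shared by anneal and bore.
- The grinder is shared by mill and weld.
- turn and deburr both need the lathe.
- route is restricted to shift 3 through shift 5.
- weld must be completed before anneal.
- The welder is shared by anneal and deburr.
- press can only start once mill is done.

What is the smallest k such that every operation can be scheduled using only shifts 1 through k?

The precedence chain requires at least 2 distinct shifts.
With at most 1 per shift and 9 operations, at least 9 shifts are needed.
press can't be placed before shift 7, so the schedule must run through at least shift 7.
9 works (last occupied shift: shift 9): for example press -> shift 7; weld -> shift 1; bore -> shift 8; route -> shift 3; turn -> shift 5; deburr -> shift 9; mill -> shift 4; finish -> shift 6; anneal -> shift 2.

9 shifts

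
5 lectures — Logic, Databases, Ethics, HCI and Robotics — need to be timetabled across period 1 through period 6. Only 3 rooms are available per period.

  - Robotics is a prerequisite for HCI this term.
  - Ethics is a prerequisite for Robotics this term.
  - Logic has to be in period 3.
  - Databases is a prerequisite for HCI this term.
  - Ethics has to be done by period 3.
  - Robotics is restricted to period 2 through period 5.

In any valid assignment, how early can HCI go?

period 3

Precedence pushes HCI to at least period 3.
HCI at period 3 is achievable: Databases -> period 1, HCI -> period 3, Robotics -> period 2, Logic -> period 3, Ethics -> period 1.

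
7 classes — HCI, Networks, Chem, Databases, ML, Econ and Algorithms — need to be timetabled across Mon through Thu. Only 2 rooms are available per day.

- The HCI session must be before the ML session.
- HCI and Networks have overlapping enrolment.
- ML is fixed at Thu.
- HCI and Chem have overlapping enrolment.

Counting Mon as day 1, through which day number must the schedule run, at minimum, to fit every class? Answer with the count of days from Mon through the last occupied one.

4

The precedence chain requires at least 2 distinct days.
With at most 2 per day and 7 classes, at least 4 days are needed.
ML can't be placed before Thu — that is day 4 counting from Mon — so the schedule must run through at least 4 days.
4 works (last occupied day: Thu): for example Chem in Tue, ML in Thu, Algorithms in Wed, Networks in Tue, Databases in Mon, HCI in Mon, Econ in Wed.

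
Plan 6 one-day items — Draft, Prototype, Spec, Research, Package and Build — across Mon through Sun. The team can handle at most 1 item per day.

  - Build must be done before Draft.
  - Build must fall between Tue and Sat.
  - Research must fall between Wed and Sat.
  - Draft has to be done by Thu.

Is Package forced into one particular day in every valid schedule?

Package can be Mon (e.g. Draft=Wed; Spec=Sat; Prototype=Fri; Research=Thu; Package=Mon; Build=Tue) or Tue (e.g. Build=Wed, Spec=Sat, Research=Fri, Prototype=Mon, Draft=Thu, Package=Tue).

No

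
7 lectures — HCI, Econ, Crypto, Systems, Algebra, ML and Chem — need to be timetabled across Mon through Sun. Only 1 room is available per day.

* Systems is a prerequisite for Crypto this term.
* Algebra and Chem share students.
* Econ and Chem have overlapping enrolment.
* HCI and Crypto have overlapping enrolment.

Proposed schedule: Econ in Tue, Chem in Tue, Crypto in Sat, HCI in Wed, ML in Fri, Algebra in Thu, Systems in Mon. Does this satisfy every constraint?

No — it violates: Econ and Chem have overlapping enrolment

Econ and Chem have overlapping enrolment — violated.
HCI and Crypto have overlapping enrolment — holds.
Algebra and Chem share students — holds.
Systems is a prerequisite for Crypto this term — holds.
Only 1 room is available per day — violated.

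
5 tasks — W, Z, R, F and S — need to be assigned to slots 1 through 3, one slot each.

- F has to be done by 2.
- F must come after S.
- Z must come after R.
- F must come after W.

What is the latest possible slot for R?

2

Downstream work caps R at 2.
R at 2 is achievable: Z in 3; F in 2; S in 1; W in 1; R in 2.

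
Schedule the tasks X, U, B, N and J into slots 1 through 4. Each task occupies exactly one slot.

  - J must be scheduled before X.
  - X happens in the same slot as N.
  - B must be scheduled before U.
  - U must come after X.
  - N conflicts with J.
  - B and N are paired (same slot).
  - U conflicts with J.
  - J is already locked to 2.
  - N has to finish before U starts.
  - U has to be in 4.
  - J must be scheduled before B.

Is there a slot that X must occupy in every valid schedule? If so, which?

J is fixed at 2 and must come before X, so X is at least 3.
U is fixed at 4 and must come after X, so X is at most 3.
So X must be 3.

3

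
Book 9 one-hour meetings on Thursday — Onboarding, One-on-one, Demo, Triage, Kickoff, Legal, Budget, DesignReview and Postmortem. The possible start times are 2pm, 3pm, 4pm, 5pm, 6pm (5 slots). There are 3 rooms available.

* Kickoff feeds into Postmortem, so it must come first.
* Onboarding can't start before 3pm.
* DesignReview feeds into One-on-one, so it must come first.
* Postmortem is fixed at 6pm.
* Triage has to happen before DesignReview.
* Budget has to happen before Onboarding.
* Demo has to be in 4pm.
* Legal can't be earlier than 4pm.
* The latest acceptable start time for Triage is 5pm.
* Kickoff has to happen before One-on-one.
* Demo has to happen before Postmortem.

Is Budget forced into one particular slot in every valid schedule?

Budget can be 2pm (e.g. Onboarding=3pm, Kickoff=2pm, Budget=2pm, Legal=4pm, Postmortem=6pm, Demo=4pm, Triage=2pm, DesignReview=3pm, One-on-one=4pm) or 3pm (e.g. Onboarding=4pm, One-on-one=5pm, Kickoff=2pm, Budget=3pm, DesignReview=3pm, Triage=2pm, Legal=4pm, Postmortem=6pm, Demo=4pm).

No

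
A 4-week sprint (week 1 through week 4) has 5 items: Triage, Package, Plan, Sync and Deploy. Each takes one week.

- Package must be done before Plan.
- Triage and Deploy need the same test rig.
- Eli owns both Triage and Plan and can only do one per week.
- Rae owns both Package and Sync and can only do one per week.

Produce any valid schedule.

Triage=week 1, Plan=week 2, Deploy=week 2, Package=week 1, Sync=week 2

Checking: Package(week 1) before Plan(week 2); Triage(week 1) != Deploy(week 2); Package(week 1) != Sync(week 2); Triage(week 1) != Plan(week 2).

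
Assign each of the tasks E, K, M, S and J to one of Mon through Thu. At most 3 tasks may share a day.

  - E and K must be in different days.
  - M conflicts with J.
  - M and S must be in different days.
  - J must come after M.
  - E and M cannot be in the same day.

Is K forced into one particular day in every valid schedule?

No

K can be Mon (e.g. J=Tue, S=Tue, M=Mon, E=Tue, K=Mon) or Tue (e.g. K in Tue, M in Mon, E in Wed, J in Tue, S in Tue).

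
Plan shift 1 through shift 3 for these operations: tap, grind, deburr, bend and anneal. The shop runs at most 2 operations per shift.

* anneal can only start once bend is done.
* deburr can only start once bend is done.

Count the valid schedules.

21

Splitting on tap: it can be shift 1 (8), shift 2 (7), shift 3 (6). Listing each branch's schedules as (grind, deburr, bend, anneal) by shift number:
tap=shift 1: (1,3,2,3) (2,2,1,3) (2,3,1,2) (2,3,1,3) (2,3,2,3) (3,2,1,2) (3,2,1,3) (3,3,1,2) — 8.
tap=shift 2: (1,2,1,3) (1,3,1,2) (1,3,1,3) (1,3,2,3) (2,3,1,3) (3,2,1,3) (3,3,1,2) — 7.
tap=shift 3: (1,2,1,2) (1,2,1,3) (1,3,1,2) (2,2,1,3) (2,3,1,2) (3,2,1,2) — 6.
Summing: 8 + 7 + 6 = 21.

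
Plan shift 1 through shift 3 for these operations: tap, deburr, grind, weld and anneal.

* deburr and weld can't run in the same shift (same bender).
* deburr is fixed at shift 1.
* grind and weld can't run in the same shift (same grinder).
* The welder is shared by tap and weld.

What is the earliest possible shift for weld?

weld at shift 2 is achievable: anneal in shift 1; deburr in shift 1; tap in shift 1; grind in shift 1; weld in shift 2.
Nothing earlier works — the conflict constraints rule out every shift before shift 2.

shift 2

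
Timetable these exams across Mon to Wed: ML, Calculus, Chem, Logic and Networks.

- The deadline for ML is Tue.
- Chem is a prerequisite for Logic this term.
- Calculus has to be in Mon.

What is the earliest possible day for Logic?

Precedence pushes Logic to at least Tue.
Logic at Tue is achievable: Networks -> Mon, Logic -> Tue, Chem -> Mon, Calculus -> Mon, ML -> Mon.

Tue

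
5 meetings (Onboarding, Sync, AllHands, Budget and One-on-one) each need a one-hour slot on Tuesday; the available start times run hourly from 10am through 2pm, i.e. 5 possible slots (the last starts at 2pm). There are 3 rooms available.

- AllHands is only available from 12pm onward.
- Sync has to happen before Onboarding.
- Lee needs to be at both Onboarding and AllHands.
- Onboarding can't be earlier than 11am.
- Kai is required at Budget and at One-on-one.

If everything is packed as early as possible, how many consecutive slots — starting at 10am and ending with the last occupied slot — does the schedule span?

The precedence chain requires at least 2 distinct slots.
With at most 3 per slot and 5 meetings, at least 2 slots are needed.
AllHands can't be placed before 12pm — that is slot 3 counting from 10am — so the schedule must run through at least 3 slots.
3 works (last occupied slot: 12pm): for example AllHands=12pm, One-on-one=11am, Budget=10am, Onboarding=11am, Sync=10am.

3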